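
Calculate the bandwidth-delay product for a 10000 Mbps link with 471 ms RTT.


BDP = bandwidth * RTT
= 10000 Mbps * 471 ms
= 10000 * 1e6 * 471 / 1000 bits
= 4710000000 bits
= 588750000 bytes
= 574951.1719 KB
BDP = 4710000000 bits (588750000 bytes)


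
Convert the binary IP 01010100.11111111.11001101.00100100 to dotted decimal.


01010100 = 84
11111111 = 255
11001101 = 205
00100100 = 36
IP: 84.255.205.36


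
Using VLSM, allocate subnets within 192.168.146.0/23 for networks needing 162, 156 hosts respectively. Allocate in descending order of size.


162 hosts -> /24 (254 usable): 192.168.146.0/24
156 hosts -> /24 (254 usable): 192.168.147.0/24
Allocation: 192.168.146.0/24 (162 hosts, 254 usable); 192.168.147.0/24 (156 hosts, 254 usable)


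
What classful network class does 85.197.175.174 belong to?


First octet: 85
Binary: 01010101
0xxxxxxx -> Class A (1-126)
Class A, default mask 255.0.0.0 (/8)


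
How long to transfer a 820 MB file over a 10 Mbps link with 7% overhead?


Effective throughput = 10 * (1 - 7/100) = 9.3 Mbps
File size in Mb = 820 * 8 = 6560 Mb
Time = 6560 / 9.3
Time = 705.3763 seconds


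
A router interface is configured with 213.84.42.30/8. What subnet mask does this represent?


/8 means 8 network bits, 24 host bits
Binary: 11111111000000000000000000000000
Mask: 255.0.0.0


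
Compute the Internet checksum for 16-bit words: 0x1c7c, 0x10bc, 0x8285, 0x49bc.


Sum all words (with carry folding):
+ 0x1c7c = 0x1c7c
+ 0x10bc = 0x2d38
+ 0x8285 = 0xafbd
+ 0x49bc = 0xf979
One's complement: ~0xf979
Checksum = 0x0686


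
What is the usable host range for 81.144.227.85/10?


Network: 81.128.0.0
Broadcast: 81.191.255.255
First usable = network + 1
Last usable = broadcast - 1
Range: 81.128.0.1 to 81.191.255.254


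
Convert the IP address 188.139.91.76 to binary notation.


188 = 10111100
139 = 10001011
91 = 01011011
76 = 01001100
Binary: 10111100.10001011.01011011.01001100


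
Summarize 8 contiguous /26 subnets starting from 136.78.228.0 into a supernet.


Original prefix: /26
Number of subnets: 8 = 2^3
New prefix = 26 - 3 = 23
Supernet: 136.78.228.0/23


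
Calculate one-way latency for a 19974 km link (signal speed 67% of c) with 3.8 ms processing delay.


Speed = 0.67 * 3e5 km/s = 201000 km/s
Propagation delay = 19974 / 201000 = 0.0994 s = 99.3731 ms
Processing delay = 3.8 ms
Total one-way latency = 103.1731 ms


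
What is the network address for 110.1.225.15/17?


IP:   01101110.00000001.11100001.00001111
Mask: 11111111.11111111.10000000.00000000
AND operation:
Net:  01101110.00000001.10000000.00000000
Network: 110.1.128.0/17


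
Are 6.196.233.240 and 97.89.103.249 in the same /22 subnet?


Mask: 255.255.252.0
6.196.233.240 AND mask = 6.196.232.0
97.89.103.249 AND mask = 97.89.100.0
No, different subnets (6.196.232.0 vs 97.89.100.0)


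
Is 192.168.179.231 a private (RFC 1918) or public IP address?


RFC 1918 private ranges:
  10.0.0.0/8 (10.0.0.0 - 10.255.255.255)
  172.16.0.0/12 (172.16.0.0 - 172.31.255.255)
  192.168.0.0/16 (192.168.0.0 - 192.168.255.255)
Private (in 192.168.0.0/16)


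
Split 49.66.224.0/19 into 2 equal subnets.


New prefix = 19 + 1 = 20
Each subnet has 4096 addresses
  49.66.224.0/20
  49.66.240.0/20
Subnets: 49.66.224.0/20, 49.66.240.0/20


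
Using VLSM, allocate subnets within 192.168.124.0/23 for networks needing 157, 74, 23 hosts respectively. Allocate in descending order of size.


157 hosts -> /24 (254 usable): 192.168.124.0/24
74 hosts -> /25 (126 usable): 192.168.125.0/25
23 hosts -> /27 (30 usable): 192.168.125.128/27
Allocation: 192.168.124.0/24 (157 hosts, 254 usable); 192.168.125.0/25 (74 hosts, 126 usable); 192.168.125.128/27 (23 hosts, 30 usable)


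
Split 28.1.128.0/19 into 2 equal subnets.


New prefix = 19 + 1 = 20
Each subnet has 4096 addresses
  28.1.128.0/20
  28.1.144.0/20
Subnets: 28.1.128.0/20, 28.1.144.0/20


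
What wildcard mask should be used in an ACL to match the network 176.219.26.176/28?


Subnet mask: 255.255.255.240
Wildcard = 255.255.255.255 - subnet mask
255 - 255 = 0
255 - 255 = 0
255 - 255 = 0
255 - 240 = 15
Wildcard: 0.0.0.15


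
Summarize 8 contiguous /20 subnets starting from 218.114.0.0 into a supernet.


Original prefix: /20
Number of subnets: 8 = 2^3
New prefix = 20 - 3 = 17
Supernet: 218.114.0.0/17


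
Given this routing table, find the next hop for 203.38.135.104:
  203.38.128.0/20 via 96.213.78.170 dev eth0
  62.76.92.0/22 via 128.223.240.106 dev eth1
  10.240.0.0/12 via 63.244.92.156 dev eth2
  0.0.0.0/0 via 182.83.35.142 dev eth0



Longest prefix match for 203.38.135.104:
  /20 203.38.128.0: MATCH
  /22 62.76.92.0: no
  /12 10.240.0.0: no
  /0 0.0.0.0: MATCH
Selected: next-hop 96.213.78.170 via eth0 (matched /20)


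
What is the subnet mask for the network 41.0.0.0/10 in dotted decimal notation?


/10 means 10 network bits, 22 host bits
Binary: 11111111110000000000000000000000
Mask: 255.192.0.0


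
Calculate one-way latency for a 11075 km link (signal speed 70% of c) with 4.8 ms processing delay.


Speed = 0.7 * 3e5 km/s = 210000 km/s
Propagation delay = 11075 / 210000 = 0.0527 s = 52.7381 ms
Processing delay = 4.8 ms
Total one-way latency = 57.5381 ms


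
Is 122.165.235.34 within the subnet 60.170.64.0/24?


Subnet network: 60.170.64.0
Test IP AND mask: 122.165.235.0
No, 122.165.235.34 is not in 60.170.64.0/24


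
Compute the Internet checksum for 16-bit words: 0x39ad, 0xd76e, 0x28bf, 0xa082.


Sum all words (with carry folding):
+ 0x39ad = 0x39ad
+ 0xd76e = 0x111c
+ 0x28bf = 0x39db
+ 0xa082 = 0xda5d
One's complement: ~0xda5d
Checksum = 0x25a2


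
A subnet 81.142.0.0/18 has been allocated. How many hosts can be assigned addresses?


Host bits = 32 - 18 = 14
Total addresses = 2^14 = 16384
Usable = total - 2 (network and broadcast)
Usable hosts: 16382


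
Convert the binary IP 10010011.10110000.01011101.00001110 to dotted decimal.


10010011 = 147
10110000 = 176
01011101 = 93
00001110 = 14
IP: 147.176.93.14


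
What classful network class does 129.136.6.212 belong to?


First octet: 129
Binary: 10000001
10xxxxxx -> Class B (128-191)
Class B, default mask 255.255.0.0 (/16)


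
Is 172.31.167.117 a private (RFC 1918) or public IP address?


RFC 1918 private ranges:
  10.0.0.0/8 (10.0.0.0 - 10.255.255.255)
  172.16.0.0/12 (172.16.0.0 - 172.31.255.255)
  192.168.0.0/16 (192.168.0.0 - 192.168.255.255)
Private (in 172.16.0.0/12)


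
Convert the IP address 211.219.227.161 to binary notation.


211 = 11010011
219 = 11011011
227 = 11100011
161 = 10100001
Binary: 11010011.11011011.11100011.10100001


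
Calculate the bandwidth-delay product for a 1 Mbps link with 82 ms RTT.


BDP = bandwidth * RTT
= 1 Mbps * 82 ms
= 1 * 1e6 * 82 / 1000 bits
= 82000 bits
= 10250 bytes
= 10.0098 KB
BDP = 82000 bits (10250 bytes)


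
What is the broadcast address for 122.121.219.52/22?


Network: 122.121.216.0/22
Host bits = 10
Set all host bits to 1:
Broadcast: 122.121.219.255


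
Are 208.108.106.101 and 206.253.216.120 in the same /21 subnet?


Mask: 255.255.248.0
208.108.106.101 AND mask = 208.108.104.0
206.253.216.120 AND mask = 206.253.216.0
No, different subnets (208.108.104.0 vs 206.253.216.0)


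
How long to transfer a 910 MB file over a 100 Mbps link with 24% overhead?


Effective throughput = 100 * (1 - 24/100) = 76 Mbps
File size in Mb = 910 * 8 = 7280 Mb
Time = 7280 / 76
Time = 95.7895 seconds


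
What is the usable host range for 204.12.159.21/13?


Network: 204.8.0.0
Broadcast: 204.15.255.255
First usable = network + 1
Last usable = broadcast - 1
Range: 204.8.0.1 to 204.15.255.254


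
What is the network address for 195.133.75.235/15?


IP:   11000011.10000101.01001011.11101011
Mask: 11111111.11111110.00000000.00000000
AND operation:
Net:  11000011.10000100.00000000.00000000
Network: 195.132.0.0/15


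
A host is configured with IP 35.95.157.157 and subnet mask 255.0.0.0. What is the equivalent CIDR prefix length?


Binary: 11111111.00000000.00000000.00000000
Count leading 1s
Prefix: /8


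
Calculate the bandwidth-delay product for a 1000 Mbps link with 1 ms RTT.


BDP = bandwidth * RTT
= 1000 Mbps * 1 ms
= 1000 * 1e6 * 1 / 1000 bits
= 1000000 bits
= 125000 bytes
= 122.0703 KB
BDP = 1000000 bits (125000 bytes)


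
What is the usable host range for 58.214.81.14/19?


Network: 58.214.64.0
Broadcast: 58.214.95.255
First usable = network + 1
Last usable = broadcast - 1
Range: 58.214.64.1 to 58.214.95.254


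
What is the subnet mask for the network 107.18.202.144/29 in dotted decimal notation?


/29 means 29 network bits, 3 host bits
Binary: 11111111111111111111111111111000
Mask: 255.255.255.248


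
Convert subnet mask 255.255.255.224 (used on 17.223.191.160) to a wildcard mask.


Subnet mask: 255.255.255.224
Wildcard = 255.255.255.255 - subnet mask
255 - 255 = 0
255 - 255 = 0
255 - 255 = 0
255 - 224 = 31
Wildcard: 0.0.0.31


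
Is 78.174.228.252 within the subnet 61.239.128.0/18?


Subnet network: 61.239.128.0
Test IP AND mask: 78.174.192.0
No, 78.174.228.252 is not in 61.239.128.0/18


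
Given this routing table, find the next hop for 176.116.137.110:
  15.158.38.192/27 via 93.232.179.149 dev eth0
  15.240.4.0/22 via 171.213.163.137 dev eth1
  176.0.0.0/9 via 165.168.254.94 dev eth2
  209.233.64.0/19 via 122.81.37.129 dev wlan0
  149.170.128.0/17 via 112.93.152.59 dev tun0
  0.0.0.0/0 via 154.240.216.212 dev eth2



Longest prefix match for 176.116.137.110:
  /27 15.158.38.192: no
  /22 15.240.4.0: no
  /9 176.0.0.0: MATCH
  /19 209.233.64.0: no
  /17 149.170.128.0: no
  /0 0.0.0.0: MATCH
Selected: next-hop 165.168.254.94 via eth2 (matched /9)


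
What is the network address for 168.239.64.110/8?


IP:   10101000.11101111.01000000.01101110
Mask: 11111111.00000000.00000000.00000000
AND operation:
Net:  10101000.00000000.00000000.00000000
Network: 168.0.0.0/8


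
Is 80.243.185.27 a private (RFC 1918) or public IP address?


RFC 1918 private ranges:
  10.0.0.0/8 (10.0.0.0 - 10.255.255.255)
  172.16.0.0/12 (172.16.0.0 - 172.31.255.255)
  192.168.0.0/16 (192.168.0.0 - 192.168.255.255)
Public (not in any RFC 1918 range)


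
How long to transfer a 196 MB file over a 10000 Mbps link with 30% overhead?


Effective throughput = 10000 * (1 - 30/100) = 7000 Mbps
File size in Mb = 196 * 8 = 1568 Mb
Time = 1568 / 7000
Time = 0.224 seconds


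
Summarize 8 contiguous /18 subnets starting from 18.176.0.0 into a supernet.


Original prefix: /18
Number of subnets: 8 = 2^3
New prefix = 18 - 3 = 15
Supernet: 18.176.0.0/15


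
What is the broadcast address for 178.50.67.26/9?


Network: 178.0.0.0/9
Host bits = 23
Set all host bits to 1:
Broadcast: 178.127.255.255


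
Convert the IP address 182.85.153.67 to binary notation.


182 = 10110110
85 = 01010101
153 = 10011001
67 = 01000011
Binary: 10110110.01010101.10011001.01000011


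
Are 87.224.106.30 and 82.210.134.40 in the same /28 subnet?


Mask: 255.255.255.240
87.224.106.30 AND mask = 87.224.106.16
82.210.134.40 AND mask = 82.210.134.32
No, different subnets (87.224.106.16 vs 82.210.134.32)


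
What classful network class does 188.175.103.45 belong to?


First octet: 188
Binary: 10111100
10xxxxxx -> Class B (128-191)
Class B, default mask 255.255.0.0 (/16)


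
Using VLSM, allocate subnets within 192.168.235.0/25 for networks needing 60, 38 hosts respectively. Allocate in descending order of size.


60 hosts -> /26 (62 usable): 192.168.235.0/26
38 hosts -> /26 (62 usable): 192.168.235.64/26
Allocation: 192.168.235.0/26 (60 hosts, 62 usable); 192.168.235.64/26 (38 hosts, 62 usable)


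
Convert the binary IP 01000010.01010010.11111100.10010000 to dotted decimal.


01000010 = 66
01010010 = 82
11111100 = 252
10010000 = 144
IP: 66.82.252.144


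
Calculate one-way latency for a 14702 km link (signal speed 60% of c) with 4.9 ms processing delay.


Speed = 0.6 * 3e5 km/s = 180000 km/s
Propagation delay = 14702 / 180000 = 0.0817 s = 81.6778 ms
Processing delay = 4.9 ms
Total one-way latency = 86.5778 ms


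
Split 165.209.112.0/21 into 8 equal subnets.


New prefix = 21 + 3 = 24
Each subnet has 256 addresses
  165.209.112.0/24
  165.209.113.0/24
  165.209.114.0/24
  165.209.115.0/24
  165.209.116.0/24
  165.209.117.0/24
  165.209.118.0/24
  165.209.119.0/24
Subnets: 165.209.112.0/24, 165.209.113.0/24, 165.209.114.0/24, 165.209.115.0/24, 165.209.116.0/24, 165.209.117.0/24, 165.209.118.0/24, 165.209.119.0/24


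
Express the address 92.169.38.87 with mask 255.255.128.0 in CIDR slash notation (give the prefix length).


Binary: 11111111.11111111.10000000.00000000
Count leading 1s
Prefix: /17


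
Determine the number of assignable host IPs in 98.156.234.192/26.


Host bits = 32 - 26 = 6
Total addresses = 2^6 = 64
Usable = total - 2 (network and broadcast)
Usable hosts: 62


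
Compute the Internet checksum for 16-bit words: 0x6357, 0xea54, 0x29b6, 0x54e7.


Sum all words (with carry folding):
+ 0x6357 = 0x6357
+ 0xea54 = 0x4dac
+ 0x29b6 = 0x7762
+ 0x54e7 = 0xcc49
One's complement: ~0xcc49
Checksum = 0x33b6


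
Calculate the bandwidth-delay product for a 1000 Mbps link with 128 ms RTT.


BDP = bandwidth * RTT
= 1000 Mbps * 128 ms
= 1000 * 1e6 * 128 / 1000 bits
= 128000000 bits
= 16000000 bytes
= 15625 KB
BDP = 128000000 bits (16000000 bytes)


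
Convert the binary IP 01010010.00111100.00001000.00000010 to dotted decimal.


01010010 = 82
00111100 = 60
00001000 = 8
00000010 = 2
IP: 82.60.8.2


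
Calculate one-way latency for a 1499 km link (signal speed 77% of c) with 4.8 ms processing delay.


Speed = 0.77 * 3e5 km/s = 231000 km/s
Propagation delay = 1499 / 231000 = 0.0065 s = 6.4892 ms
Processing delay = 4.8 ms
Total one-way latency = 11.2892 ms


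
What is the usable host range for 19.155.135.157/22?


Network: 19.155.132.0
Broadcast: 19.155.135.255
First usable = network + 1
Last usable = broadcast - 1
Range: 19.155.132.1 to 19.155.135.254


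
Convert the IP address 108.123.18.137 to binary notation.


108 = 01101100
123 = 01111011
18 = 00010010
137 = 10001001
Binary: 01101100.01111011.00010010.10001001


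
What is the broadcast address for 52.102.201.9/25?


Network: 52.102.201.0/25
Host bits = 7
Set all host bits to 1:
Broadcast: 52.102.201.127


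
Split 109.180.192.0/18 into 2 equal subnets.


New prefix = 18 + 1 = 19
Each subnet has 8192 addresses
  109.180.192.0/19
  109.180.224.0/19
Subnets: 109.180.192.0/19, 109.180.224.0/19


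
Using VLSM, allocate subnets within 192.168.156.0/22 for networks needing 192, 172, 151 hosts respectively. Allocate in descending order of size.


192 hosts -> /24 (254 usable): 192.168.156.0/24
172 hosts -> /24 (254 usable): 192.168.157.0/24
151 hosts -> /24 (254 usable): 192.168.158.0/24
Allocation: 192.168.156.0/24 (192 hosts, 254 usable); 192.168.157.0/24 (172 hosts, 254 usable); 192.168.158.0/24 (151 hosts, 254 usable)


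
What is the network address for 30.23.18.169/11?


IP:   00011110.00010111.00010010.10101001
Mask: 11111111.11100000.00000000.00000000
AND operation:
Net:  00011110.00000000.00000000.00000000
Network: 30.0.0.0/11


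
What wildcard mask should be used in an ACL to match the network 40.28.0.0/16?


Subnet mask: 255.255.0.0
Wildcard = 255.255.255.255 - subnet mask
255 - 255 = 0
255 - 255 = 0
255 - 0 = 255
255 - 0 = 255
Wildcard: 0.0.255.255


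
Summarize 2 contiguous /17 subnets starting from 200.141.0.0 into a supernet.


Original prefix: /17
Number of subnets: 2 = 2^1
New prefix = 17 - 1 = 16
Supernet: 200.141.0.0/16


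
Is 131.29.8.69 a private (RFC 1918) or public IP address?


RFC 1918 private ranges:
  10.0.0.0/8 (10.0.0.0 - 10.255.255.255)
  172.16.0.0/12 (172.16.0.0 - 172.31.255.255)
  192.168.0.0/16 (192.168.0.0 - 192.168.255.255)
Public (not in any RFC 1918 range)


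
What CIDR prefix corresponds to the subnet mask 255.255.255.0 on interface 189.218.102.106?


Binary: 11111111.11111111.11111111.00000000
Count leading 1s
Prefix: /24


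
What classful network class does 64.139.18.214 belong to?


First octet: 64
Binary: 01000000
0xxxxxxx -> Class A (1-126)
Class A, default mask 255.0.0.0 (/8)


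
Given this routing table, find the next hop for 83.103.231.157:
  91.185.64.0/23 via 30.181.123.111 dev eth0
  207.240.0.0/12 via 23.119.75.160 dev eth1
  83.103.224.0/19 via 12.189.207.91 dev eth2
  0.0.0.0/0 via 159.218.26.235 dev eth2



Longest prefix match for 83.103.231.157:
  /23 91.185.64.0: no
  /12 207.240.0.0: no
  /19 83.103.224.0: MATCH
  /0 0.0.0.0: MATCH
Selected: next-hop 12.189.207.91 via eth2 (matched /19)


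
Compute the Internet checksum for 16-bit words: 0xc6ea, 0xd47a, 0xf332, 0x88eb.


Sum all words (with carry folding):
+ 0xc6ea = 0xc6ea
+ 0xd47a = 0x9b65
+ 0xf332 = 0x8e98
+ 0x88eb = 0x1784
One's complement: ~0x1784
Checksum = 0xe87b


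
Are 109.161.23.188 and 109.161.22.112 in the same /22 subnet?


Mask: 255.255.252.0
109.161.23.188 AND mask = 109.161.20.0
109.161.22.112 AND mask = 109.161.20.0
Yes, same subnet (109.161.20.0)


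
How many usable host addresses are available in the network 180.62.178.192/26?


Host bits = 32 - 26 = 6
Total addresses = 2^6 = 64
Usable = total - 2 (network and broadcast)
Usable hosts: 62


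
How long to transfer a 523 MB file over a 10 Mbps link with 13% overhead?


Effective throughput = 10 * (1 - 13/100) = 8.7 Mbps
File size in Mb = 523 * 8 = 4184 Mb
Time = 4184 / 8.7
Time = 480.9195 seconds


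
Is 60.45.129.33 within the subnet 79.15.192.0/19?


Subnet network: 79.15.192.0
Test IP AND mask: 60.45.128.0
No, 60.45.129.33 is not in 79.15.192.0/19


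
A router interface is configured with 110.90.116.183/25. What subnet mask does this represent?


/25 means 25 network bits, 7 host bits
Binary: 11111111111111111111111110000000
Mask: 255.255.255.128


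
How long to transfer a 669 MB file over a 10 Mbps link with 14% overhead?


Effective throughput = 10 * (1 - 14/100) = 8.6 Mbps
File size in Mb = 669 * 8 = 5352 Mb
Time = 5352 / 8.6
Time = 622.3256 seconds


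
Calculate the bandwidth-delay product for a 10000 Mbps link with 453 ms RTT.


BDP = bandwidth * RTT
= 10000 Mbps * 453 ms
= 10000 * 1e6 * 453 / 1000 bits
= 4530000000 bits
= 566250000 bytes
= 552978.5156 KB
BDP = 4530000000 bits (566250000 bytes)


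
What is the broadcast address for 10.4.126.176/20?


Network: 10.4.112.0/20
Host bits = 12
Set all host bits to 1:
Broadcast: 10.4.127.255


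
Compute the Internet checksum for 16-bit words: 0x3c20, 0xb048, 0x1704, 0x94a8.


Sum all words (with carry folding):
+ 0x3c20 = 0x3c20
+ 0xb048 = 0xec68
+ 0x1704 = 0x036d
+ 0x94a8 = 0x9815
One's complement: ~0x9815
Checksum = 0x67ea


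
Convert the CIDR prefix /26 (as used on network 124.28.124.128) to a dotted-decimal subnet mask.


/26 means 26 network bits, 6 host bits
Binary: 11111111111111111111111111000000
Mask: 255.255.255.192


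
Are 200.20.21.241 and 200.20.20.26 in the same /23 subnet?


Mask: 255.255.254.0
200.20.21.241 AND mask = 200.20.20.0
200.20.20.26 AND mask = 200.20.20.0
Yes, same subnet (200.20.20.0)


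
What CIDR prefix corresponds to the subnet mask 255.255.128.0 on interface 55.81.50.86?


Binary: 11111111.11111111.10000000.00000000
Count leading 1s
Prefix: /17


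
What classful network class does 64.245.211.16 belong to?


First octet: 64
Binary: 01000000
0xxxxxxx -> Class A (1-126)
Class A, default mask 255.0.0.0 (/8)


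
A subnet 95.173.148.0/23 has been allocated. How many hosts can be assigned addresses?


Host bits = 32 - 23 = 9
Total addresses = 2^9 = 512
Usable = total - 2 (network and broadcast)
Usable hosts: 510


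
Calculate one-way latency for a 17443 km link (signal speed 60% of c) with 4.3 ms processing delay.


Speed = 0.6 * 3e5 km/s = 180000 km/s
Propagation delay = 17443 / 180000 = 0.0969 s = 96.9056 ms
Processing delay = 4.3 ms
Total one-way latency = 101.2056 ms


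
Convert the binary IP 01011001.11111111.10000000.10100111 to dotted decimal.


01011001 = 89
11111111 = 255
10000000 = 128
10100111 = 167
IP: 89.255.128.167


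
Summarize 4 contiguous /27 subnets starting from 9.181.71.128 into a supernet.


Original prefix: /27
Number of subnets: 4 = 2^2
New prefix = 27 - 2 = 25
Supernet: 9.181.71.128/25


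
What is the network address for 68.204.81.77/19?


IP:   01000100.11001100.01010001.01001101
Mask: 11111111.11111111.11100000.00000000
AND operation:
Net:  01000100.11001100.01000000.00000000
Network: 68.204.64.0/19


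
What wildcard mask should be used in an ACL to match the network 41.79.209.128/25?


Subnet mask: 255.255.255.128
Wildcard = 255.255.255.255 - subnet mask
255 - 255 = 0
255 - 255 = 0
255 - 255 = 0
255 - 128 = 127
Wildcard: 0.0.0.127


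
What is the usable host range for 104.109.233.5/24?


Network: 104.109.233.0
Broadcast: 104.109.233.255
First usable = network + 1
Last usable = broadcast - 1
Range: 104.109.233.1 to 104.109.233.254


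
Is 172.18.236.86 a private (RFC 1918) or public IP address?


RFC 1918 private ranges:
  10.0.0.0/8 (10.0.0.0 - 10.255.255.255)
  172.16.0.0/12 (172.16.0.0 - 172.31.255.255)
  192.168.0.0/16 (192.168.0.0 - 192.168.255.255)
Private (in 172.16.0.0/12)


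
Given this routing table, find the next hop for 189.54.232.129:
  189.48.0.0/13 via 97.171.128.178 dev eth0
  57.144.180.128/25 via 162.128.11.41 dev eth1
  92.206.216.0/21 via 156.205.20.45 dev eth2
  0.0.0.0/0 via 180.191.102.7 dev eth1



Longest prefix match for 189.54.232.129:
  /13 189.48.0.0: MATCH
  /25 57.144.180.128: no
  /21 92.206.216.0: no
  /0 0.0.0.0: MATCH
Selected: next-hop 97.171.128.178 via eth0 (matched /13)


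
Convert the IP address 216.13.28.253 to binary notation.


216 = 11011000
13 = 00001101
28 = 00011100
253 = 11111101
Binary: 11011000.00001101.00011100.11111101


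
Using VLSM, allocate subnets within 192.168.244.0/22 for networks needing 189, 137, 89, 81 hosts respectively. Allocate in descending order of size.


189 hosts -> /24 (254 usable): 192.168.244.0/24
137 hosts -> /24 (254 usable): 192.168.245.0/24
89 hosts -> /25 (126 usable): 192.168.246.0/25
81 hosts -> /25 (126 usable): 192.168.246.128/25
Allocation: 192.168.244.0/24 (189 hosts, 254 usable); 192.168.245.0/24 (137 hosts, 254 usable); 192.168.246.0/25 (89 hosts, 126 usable); 192.168.246.128/25 (81 hosts, 126 usable)


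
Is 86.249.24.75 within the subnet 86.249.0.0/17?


Subnet network: 86.249.0.0
Test IP AND mask: 86.249.0.0
Yes, 86.249.24.75 is in 86.249.0.0/17


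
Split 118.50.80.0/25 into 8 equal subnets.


New prefix = 25 + 3 = 28
Each subnet has 16 addresses
  118.50.80.0/28
  118.50.80.16/28
  118.50.80.32/28
  118.50.80.48/28
  118.50.80.64/28
  118.50.80.80/28
  118.50.80.96/28
  118.50.80.112/28
Subnets: 118.50.80.0/28, 118.50.80.16/28, 118.50.80.32/28, 118.50.80.48/28, 118.50.80.64/28, 118.50.80.80/28, 118.50.80.96/28, 118.50.80.112/28


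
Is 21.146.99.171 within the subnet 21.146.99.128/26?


Subnet network: 21.146.99.128
Test IP AND mask: 21.146.99.128
Yes, 21.146.99.171 is in 21.146.99.128/26


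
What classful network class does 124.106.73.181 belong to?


First octet: 124
Binary: 01111100
0xxxxxxx -> Class A (1-126)
Class A, default mask 255.0.0.0 (/8)


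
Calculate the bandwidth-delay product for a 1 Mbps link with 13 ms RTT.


BDP = bandwidth * RTT
= 1 Mbps * 13 ms
= 1 * 1e6 * 13 / 1000 bits
= 13000 bits
= 1625 bytes
= 1.5869 KB
BDP = 13000 bits (1625 bytes)


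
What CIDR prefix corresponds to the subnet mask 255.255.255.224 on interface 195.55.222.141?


Binary: 11111111.11111111.11111111.11100000
Count leading 1s
Prefix: /27


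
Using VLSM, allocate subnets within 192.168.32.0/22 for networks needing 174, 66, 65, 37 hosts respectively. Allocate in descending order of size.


174 hosts -> /24 (254 usable): 192.168.32.0/24
66 hosts -> /25 (126 usable): 192.168.33.0/25
65 hosts -> /25 (126 usable): 192.168.33.128/25
37 hosts -> /26 (62 usable): 192.168.34.0/26
Allocation: 192.168.32.0/24 (174 hosts, 254 usable); 192.168.33.0/25 (66 hosts, 126 usable); 192.168.33.128/25 (65 hosts, 126 usable); 192.168.34.0/26 (37 hosts, 62 usable)


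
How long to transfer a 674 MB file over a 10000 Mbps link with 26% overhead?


Effective throughput = 10000 * (1 - 26/100) = 7400 Mbps
File size in Mb = 674 * 8 = 5392 Mb
Time = 5392 / 7400
Time = 0.7286 seconds


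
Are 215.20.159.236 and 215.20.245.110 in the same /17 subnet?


Mask: 255.255.128.0
215.20.159.236 AND mask = 215.20.128.0
215.20.245.110 AND mask = 215.20.128.0
Yes, same subnet (215.20.128.0)


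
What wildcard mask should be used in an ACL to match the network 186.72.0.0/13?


Subnet mask: 255.248.0.0
Wildcard = 255.255.255.255 - subnet mask
255 - 255 = 0
255 - 248 = 7
255 - 0 = 255
255 - 0 = 255
Wildcard: 0.7.255.255


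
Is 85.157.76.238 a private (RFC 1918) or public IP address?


RFC 1918 private ranges:
  10.0.0.0/8 (10.0.0.0 - 10.255.255.255)
  172.16.0.0/12 (172.16.0.0 - 172.31.255.255)
  192.168.0.0/16 (192.168.0.0 - 192.168.255.255)
Public (not in any RFC 1918 range)


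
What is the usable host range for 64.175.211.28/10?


Network: 64.128.0.0
Broadcast: 64.191.255.255
First usable = network + 1
Last usable = broadcast - 1
Range: 64.128.0.1 to 64.191.255.254


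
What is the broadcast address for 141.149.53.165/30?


Network: 141.149.53.164/30
Host bits = 2
Set all host bits to 1:
Broadcast: 141.149.53.167


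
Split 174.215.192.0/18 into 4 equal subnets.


New prefix = 18 + 2 = 20
Each subnet has 4096 addresses
  174.215.192.0/20
  174.215.208.0/20
  174.215.224.0/20
  174.215.240.0/20
Subnets: 174.215.192.0/20, 174.215.208.0/20, 174.215.224.0/20, 174.215.240.0/20


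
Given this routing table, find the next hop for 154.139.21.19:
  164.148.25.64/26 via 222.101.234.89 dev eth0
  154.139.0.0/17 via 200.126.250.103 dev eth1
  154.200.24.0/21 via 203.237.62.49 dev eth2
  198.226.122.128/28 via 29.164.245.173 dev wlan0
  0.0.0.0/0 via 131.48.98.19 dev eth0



Longest prefix match for 154.139.21.19:
  /26 164.148.25.64: no
  /17 154.139.0.0: MATCH
  /21 154.200.24.0: no
  /28 198.226.122.128: no
  /0 0.0.0.0: MATCH
Selected: next-hop 200.126.250.103 via eth1 (matched /17)


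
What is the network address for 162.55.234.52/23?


IP:   10100010.00110111.11101010.00110100
Mask: 11111111.11111111.11111110.00000000
AND operation:
Net:  10100010.00110111.11101010.00000000
Network: 162.55.234.0/23


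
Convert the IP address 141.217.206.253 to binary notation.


141 = 10001101
217 = 11011001
206 = 11001110
253 = 11111101
Binary: 10001101.11011001.11001110.11111101


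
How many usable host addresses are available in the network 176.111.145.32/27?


Host bits = 32 - 27 = 5
Total addresses = 2^5 = 32
Usable = total - 2 (network and broadcast)
Usable hosts: 30


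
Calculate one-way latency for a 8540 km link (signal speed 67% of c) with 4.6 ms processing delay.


Speed = 0.67 * 3e5 km/s = 201000 km/s
Propagation delay = 8540 / 201000 = 0.0425 s = 42.4876 ms
Processing delay = 4.6 ms
Total one-way latency = 47.0876 ms


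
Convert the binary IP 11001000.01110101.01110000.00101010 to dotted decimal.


11001000 = 200
01110101 = 117
01110000 = 112
00101010 = 42
IP: 200.117.112.42


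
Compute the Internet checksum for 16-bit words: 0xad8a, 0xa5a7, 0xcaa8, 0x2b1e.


Sum all words (with carry folding):
+ 0xad8a = 0xad8a
+ 0xa5a7 = 0x5332
+ 0xcaa8 = 0x1ddb
+ 0x2b1e = 0x48f9
One's complement: ~0x48f9
Checksum = 0xb706


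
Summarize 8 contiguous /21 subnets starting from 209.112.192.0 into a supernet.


Original prefix: /21
Number of subnets: 8 = 2^3
New prefix = 21 - 3 = 18
Supernet: 209.112.192.0/18


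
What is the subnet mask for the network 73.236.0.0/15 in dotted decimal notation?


/15 means 15 network bits, 17 host bits
Binary: 11111111111111100000000000000000
Mask: 255.254.0.0


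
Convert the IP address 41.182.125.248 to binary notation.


41 = 00101001
182 = 10110110
125 = 01111101
248 = 11111000
Binary: 00101001.10110110.01111101.11111000


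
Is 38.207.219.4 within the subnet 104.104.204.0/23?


Subnet network: 104.104.204.0
Test IP AND mask: 38.207.218.0
No, 38.207.219.4 is not in 104.104.204.0/23


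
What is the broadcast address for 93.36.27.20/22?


Network: 93.36.24.0/22
Host bits = 10
Set all host bits to 1:
Broadcast: 93.36.27.255


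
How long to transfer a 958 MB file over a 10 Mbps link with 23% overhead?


Effective throughput = 10 * (1 - 23/100) = 7.7 Mbps
File size in Mb = 958 * 8 = 7664 Mb
Time = 7664 / 7.7
Time = 995.3247 seconds


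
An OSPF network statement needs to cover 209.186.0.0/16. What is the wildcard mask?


Subnet mask: 255.255.0.0
Wildcard = 255.255.255.255 - subnet mask
255 - 255 = 0
255 - 255 = 0
255 - 0 = 255
255 - 0 = 255
Wildcard: 0.0.255.255


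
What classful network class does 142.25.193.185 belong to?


First octet: 142
Binary: 10001110
10xxxxxx -> Class B (128-191)
Class B, default mask 255.255.0.0 (/16)


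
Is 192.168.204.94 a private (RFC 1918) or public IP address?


RFC 1918 private ranges:
  10.0.0.0/8 (10.0.0.0 - 10.255.255.255)
  172.16.0.0/12 (172.16.0.0 - 172.31.255.255)
  192.168.0.0/16 (192.168.0.0 - 192.168.255.255)
Private (in 192.168.0.0/16)


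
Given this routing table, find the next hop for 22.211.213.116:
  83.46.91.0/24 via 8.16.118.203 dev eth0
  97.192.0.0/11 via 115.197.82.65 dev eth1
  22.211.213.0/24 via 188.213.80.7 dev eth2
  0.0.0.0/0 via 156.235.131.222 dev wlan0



Longest prefix match for 22.211.213.116:
  /24 83.46.91.0: no
  /11 97.192.0.0: no
  /24 22.211.213.0: MATCH
  /0 0.0.0.0: MATCH
Selected: next-hop 188.213.80.7 via eth2 (matched /24)


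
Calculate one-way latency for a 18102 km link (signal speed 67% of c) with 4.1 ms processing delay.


Speed = 0.67 * 3e5 km/s = 201000 km/s
Propagation delay = 18102 / 201000 = 0.0901 s = 90.0597 ms
Processing delay = 4.1 ms
Total one-way latency = 94.1597 ms


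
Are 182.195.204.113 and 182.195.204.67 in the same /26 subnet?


Mask: 255.255.255.192
182.195.204.113 AND mask = 182.195.204.64
182.195.204.67 AND mask = 182.195.204.64
Yes, same subnet (182.195.204.64)


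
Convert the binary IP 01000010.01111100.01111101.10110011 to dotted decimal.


01000010 = 66
01111100 = 124
01111101 = 125
10110011 = 179
IP: 66.124.125.179


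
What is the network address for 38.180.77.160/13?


IP:   00100110.10110100.01001101.10100000
Mask: 11111111.11111000.00000000.00000000
AND operation:
Net:  00100110.10110000.00000000.00000000
Network: 38.176.0.0/13


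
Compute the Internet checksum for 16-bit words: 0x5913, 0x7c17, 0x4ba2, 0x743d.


Sum all words (with carry folding):
+ 0x5913 = 0x5913
+ 0x7c17 = 0xd52a
+ 0x4ba2 = 0x20cd
+ 0x743d = 0x950a
One's complement: ~0x950a
Checksum = 0x6af5


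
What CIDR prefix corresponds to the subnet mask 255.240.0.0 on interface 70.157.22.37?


Binary: 11111111.11110000.00000000.00000000
Count leading 1s
Prefix: /12


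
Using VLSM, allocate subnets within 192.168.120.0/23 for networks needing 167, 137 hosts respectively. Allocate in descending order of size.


167 hosts -> /24 (254 usable): 192.168.120.0/24
137 hosts -> /24 (254 usable): 192.168.121.0/24
Allocation: 192.168.120.0/24 (167 hosts, 254 usable); 192.168.121.0/24 (137 hosts, 254 usable)


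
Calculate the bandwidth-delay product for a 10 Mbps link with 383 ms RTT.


BDP = bandwidth * RTT
= 10 Mbps * 383 ms
= 10 * 1e6 * 383 / 1000 bits
= 3830000 bits
= 478750 bytes
= 467.5293 KB
BDP = 3830000 bits (478750 bytes)


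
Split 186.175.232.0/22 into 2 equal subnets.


New prefix = 22 + 1 = 23
Each subnet has 512 addresses
  186.175.232.0/23
  186.175.234.0/23
Subnets: 186.175.232.0/23, 186.175.234.0/23


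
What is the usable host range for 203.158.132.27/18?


Network: 203.158.128.0
Broadcast: 203.158.191.255
First usable = network + 1
Last usable = broadcast - 1
Range: 203.158.128.1 to 203.158.191.254


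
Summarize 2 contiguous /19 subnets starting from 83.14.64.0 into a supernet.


Original prefix: /19
Number of subnets: 2 = 2^1
New prefix = 19 - 1 = 18
Supernet: 83.14.64.0/18


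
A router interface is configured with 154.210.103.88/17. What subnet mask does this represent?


/17 means 17 network bits, 15 host bits
Binary: 11111111111111111000000000000000
Mask: 255.255.128.0


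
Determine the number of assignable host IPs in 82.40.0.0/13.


Host bits = 32 - 13 = 19
Total addresses = 2^19 = 524288
Usable = total - 2 (network and broadcast)
Usable hosts: 524286


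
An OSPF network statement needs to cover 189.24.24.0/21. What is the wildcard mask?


Subnet mask: 255.255.248.0
Wildcard = 255.255.255.255 - subnet mask
255 - 255 = 0
255 - 255 = 0
255 - 248 = 7
255 - 0 = 255
Wildcard: 0.0.7.255


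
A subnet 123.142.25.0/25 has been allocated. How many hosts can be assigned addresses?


Host bits = 32 - 25 = 7
Total addresses = 2^7 = 128
Usable = total - 2 (network and broadcast)
Usable hosts: 126


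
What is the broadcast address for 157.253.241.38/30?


Network: 157.253.241.36/30
Host bits = 2
Set all host bits to 1:
Broadcast: 157.253.241.39


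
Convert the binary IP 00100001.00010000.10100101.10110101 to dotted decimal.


00100001 = 33
00010000 = 16
10100101 = 165
10110101 = 181
IP: 33.16.165.181


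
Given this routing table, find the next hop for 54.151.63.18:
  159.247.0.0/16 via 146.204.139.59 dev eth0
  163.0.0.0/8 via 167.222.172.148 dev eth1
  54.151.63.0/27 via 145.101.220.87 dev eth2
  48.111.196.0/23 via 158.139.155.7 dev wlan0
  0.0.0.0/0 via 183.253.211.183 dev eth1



Longest prefix match for 54.151.63.18:
  /16 159.247.0.0: no
  /8 163.0.0.0: no
  /27 54.151.63.0: MATCH
  /23 48.111.196.0: no
  /0 0.0.0.0: MATCH
Selected: next-hop 145.101.220.87 via eth2 (matched /27)


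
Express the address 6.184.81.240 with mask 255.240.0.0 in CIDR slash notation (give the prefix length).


Binary: 11111111.11110000.00000000.00000000
Count leading 1s
Prefix: /12


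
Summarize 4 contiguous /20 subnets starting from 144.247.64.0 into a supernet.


Original prefix: /20
Number of subnets: 4 = 2^2
New prefix = 20 - 2 = 18
Supernet: 144.247.64.0/18


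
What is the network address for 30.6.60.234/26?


IP:   00011110.00000110.00111100.11101010
Mask: 11111111.11111111.11111111.11000000
AND operation:
Net:  00011110.00000110.00111100.11000000
Network: 30.6.60.192/26


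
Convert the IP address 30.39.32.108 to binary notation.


30 = 00011110
39 = 00100111
32 = 00100000
108 = 01101100
Binary: 00011110.00100111.00100000.01101100


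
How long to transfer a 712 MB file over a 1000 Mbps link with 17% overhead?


Effective throughput = 1000 * (1 - 17/100) = 830 Mbps
File size in Mb = 712 * 8 = 5696 Mb
Time = 5696 / 830
Time = 6.8627 seconds


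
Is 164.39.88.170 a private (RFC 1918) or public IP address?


RFC 1918 private ranges:
  10.0.0.0/8 (10.0.0.0 - 10.255.255.255)
  172.16.0.0/12 (172.16.0.0 - 172.31.255.255)
  192.168.0.0/16 (192.168.0.0 - 192.168.255.255)
Public (not in any RFC 1918 range)


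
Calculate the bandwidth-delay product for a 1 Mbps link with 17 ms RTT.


BDP = bandwidth * RTT
= 1 Mbps * 17 ms
= 1 * 1e6 * 17 / 1000 bits
= 17000 bits
= 2125 bytes
= 2.0752 KB
BDP = 17000 bits (2125 bytes)


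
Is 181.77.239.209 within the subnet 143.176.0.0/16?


Subnet network: 143.176.0.0
Test IP AND mask: 181.77.0.0
No, 181.77.239.209 is not in 143.176.0.0/16


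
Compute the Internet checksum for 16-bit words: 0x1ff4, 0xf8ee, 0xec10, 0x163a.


Sum all words (with carry folding):
+ 0x1ff4 = 0x1ff4
+ 0xf8ee = 0x18e3
+ 0xec10 = 0x04f4
+ 0x163a = 0x1b2e
One's complement: ~0x1b2e
Checksum = 0xe4d1


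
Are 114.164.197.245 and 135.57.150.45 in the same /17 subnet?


Mask: 255.255.128.0
114.164.197.245 AND mask = 114.164.128.0
135.57.150.45 AND mask = 135.57.128.0
No, different subnets (114.164.128.0 vs 135.57.128.0)


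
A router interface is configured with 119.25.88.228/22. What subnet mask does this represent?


/22 means 22 network bits, 10 host bits
Binary: 11111111111111111111110000000000
Mask: 255.255.252.0


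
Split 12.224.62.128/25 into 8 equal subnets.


New prefix = 25 + 3 = 28
Each subnet has 16 addresses
  12.224.62.128/28
  12.224.62.144/28
  12.224.62.160/28
  12.224.62.176/28
  12.224.62.192/28
  12.224.62.208/28
  12.224.62.224/28
  12.224.62.240/28
Subnets: 12.224.62.128/28, 12.224.62.144/28, 12.224.62.160/28, 12.224.62.176/28, 12.224.62.192/28, 12.224.62.208/28, 12.224.62.224/28, 12.224.62.240/28


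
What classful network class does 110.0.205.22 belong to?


First octet: 110
Binary: 01101110
0xxxxxxx -> Class A (1-126)
Class A, default mask 255.0.0.0 (/8)


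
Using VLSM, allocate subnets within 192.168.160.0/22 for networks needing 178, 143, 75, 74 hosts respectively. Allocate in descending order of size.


178 hosts -> /24 (254 usable): 192.168.160.0/24
143 hosts -> /24 (254 usable): 192.168.161.0/24
75 hosts -> /25 (126 usable): 192.168.162.0/25
74 hosts -> /25 (126 usable): 192.168.162.128/25
Allocation: 192.168.160.0/24 (178 hosts, 254 usable); 192.168.161.0/24 (143 hosts, 254 usable); 192.168.162.0/25 (75 hosts, 126 usable); 192.168.162.128/25 (74 hosts, 126 usable)


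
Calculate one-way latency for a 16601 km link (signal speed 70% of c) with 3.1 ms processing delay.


Speed = 0.7 * 3e5 km/s = 210000 km/s
Propagation delay = 16601 / 210000 = 0.0791 s = 79.0524 ms
Processing delay = 3.1 ms
Total one-way latency = 82.1524 ms


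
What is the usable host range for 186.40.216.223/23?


Network: 186.40.216.0
Broadcast: 186.40.217.255
First usable = network + 1
Last usable = broadcast - 1
Range: 186.40.216.1 to 186.40.217.254


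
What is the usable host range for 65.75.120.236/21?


Network: 65.75.120.0
Broadcast: 65.75.127.255
First usable = network + 1
Last usable = broadcast - 1
Range: 65.75.120.1 to 65.75.127.254


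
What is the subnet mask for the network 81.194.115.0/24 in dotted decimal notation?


/24 means 24 network bits, 8 host bits
Binary: 11111111111111111111111100000000
Mask: 255.255.255.0


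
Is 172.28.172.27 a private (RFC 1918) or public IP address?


RFC 1918 private ranges:
  10.0.0.0/8 (10.0.0.0 - 10.255.255.255)
  172.16.0.0/12 (172.16.0.0 - 172.31.255.255)
  192.168.0.0/16 (192.168.0.0 - 192.168.255.255)
Private (in 172.16.0.0/12)


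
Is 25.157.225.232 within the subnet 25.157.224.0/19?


Subnet network: 25.157.224.0
Test IP AND mask: 25.157.224.0
Yes, 25.157.225.232 is in 25.157.224.0/19


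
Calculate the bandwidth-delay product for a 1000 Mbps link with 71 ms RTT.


BDP = bandwidth * RTT
= 1000 Mbps * 71 ms
= 1000 * 1e6 * 71 / 1000 bits
= 71000000 bits
= 8875000 bytes
= 8666.9922 KB
BDP = 71000000 bits (8875000 bytes)


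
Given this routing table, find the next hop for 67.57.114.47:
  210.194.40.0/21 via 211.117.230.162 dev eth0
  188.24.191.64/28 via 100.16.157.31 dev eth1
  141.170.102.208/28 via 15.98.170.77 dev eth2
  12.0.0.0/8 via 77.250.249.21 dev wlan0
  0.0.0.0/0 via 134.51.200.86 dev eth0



Longest prefix match for 67.57.114.47:
  /21 210.194.40.0: no
  /28 188.24.191.64: no
  /28 141.170.102.208: no
  /8 12.0.0.0: no
  /0 0.0.0.0: MATCH
Selected: next-hop 134.51.200.86 via eth0 (matched /0)


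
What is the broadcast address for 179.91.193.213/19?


Network: 179.91.192.0/19
Host bits = 13
Set all host bits to 1:
Broadcast: 179.91.223.255


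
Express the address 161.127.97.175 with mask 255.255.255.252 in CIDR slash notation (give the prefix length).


Binary: 11111111.11111111.11111111.11111100
Count leading 1s
Prefix: /30
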